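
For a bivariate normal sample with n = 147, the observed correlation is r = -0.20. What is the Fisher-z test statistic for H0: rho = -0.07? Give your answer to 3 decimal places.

Fisher z: atanh(-0.20) = -0.202733, atanh(-0.07) = -0.070115
z = (z_r − z_0)·√(n−3) = (-0.202733 − (-0.070115))·√144 = -0.132618 · 12.000000 = -1.591

-1.591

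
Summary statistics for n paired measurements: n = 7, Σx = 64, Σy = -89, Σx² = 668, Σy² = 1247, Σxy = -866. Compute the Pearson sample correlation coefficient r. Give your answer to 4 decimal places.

Numerator: nΣxy − (Σx)(Σy) = 7·(-866) − (64)(-89) = -366
Denominator: √[(nΣx²−(Σx)²)(nΣy²−(Σy)²)]
  nΣx²−(Σx)² = 7·668 − 4096 = 580;  nΣy²−(Σy)² = 7·1247 − 7921 = 808
  √(580·808) = √468640 = 684.5729
r = -366 / 684.5729 = -0.5346

-0.5346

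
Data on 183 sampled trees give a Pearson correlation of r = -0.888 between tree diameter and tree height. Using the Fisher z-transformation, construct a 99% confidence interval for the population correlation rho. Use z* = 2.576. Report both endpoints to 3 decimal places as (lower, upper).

(-0.922, -0.840)

Fisher z: z_r = atanh(r) = ½·ln((1+(-0.888))/(1−(-0.888))) = -1.412387
SE(z) = 1/√(n−3) = 1/√180 = 0.074536
99% ⇒ z* = 2.576; margin = 2.576·0.074536 = 0.192005
CI on z-scale: (-1.604392, -1.220382)
Back-transform: tanh(-1.604392) = -0.922327, tanh(-1.220382) = -0.839767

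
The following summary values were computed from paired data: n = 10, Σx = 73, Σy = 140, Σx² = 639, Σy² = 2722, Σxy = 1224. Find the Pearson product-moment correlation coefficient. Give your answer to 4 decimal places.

0.7104

Numerator: nΣxy − (Σx)(Σy) = 10·1224 − (73)(140) = 2020
Denominator: √[(nΣx²−(Σx)²)(nΣy²−(Σy)²)]
  nΣx²−(Σx)² = 10·639 − 5329 = 1061;  nΣy²−(Σy)² = 10·2722 − 19600 = 7620
  √(1061·7620) = √8084820 = 2843.3818
r = 2020 / 2843.3818 = 0.7104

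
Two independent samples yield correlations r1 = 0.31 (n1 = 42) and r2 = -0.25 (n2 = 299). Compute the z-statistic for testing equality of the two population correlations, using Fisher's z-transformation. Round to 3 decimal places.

z1 = atanh(0.31) = 0.320545,  z2 = atanh(-0.25) = -0.255413
SE = √(1/(n1−3) + 1/(n2−3)) = √(1/39 + 1/296) = √(0.0256410 + 0.0033784) = √0.0290194 = 0.170351
z = (z1 − z2)/SE = (0.320545 − (-0.255413)) / 0.170351 = 0.575958 / 0.170351 = 3.381

3.381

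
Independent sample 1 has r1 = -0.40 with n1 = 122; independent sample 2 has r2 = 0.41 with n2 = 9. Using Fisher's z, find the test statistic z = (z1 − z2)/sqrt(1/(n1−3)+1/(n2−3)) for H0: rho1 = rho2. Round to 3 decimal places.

-2.054

Fisher z-transforms: z1 = atanh(-0.40) = -0.423649, z2 = atanh(0.41) = 0.435611; difference d = -0.859260
Var(d) = 1/119 + 1/6 = 0.0084034 + 0.1666667 = 0.1750701
z = d/√Var(d) = -0.859260 / √0.1750701 = -0.859260 / 0.418414 = -2.054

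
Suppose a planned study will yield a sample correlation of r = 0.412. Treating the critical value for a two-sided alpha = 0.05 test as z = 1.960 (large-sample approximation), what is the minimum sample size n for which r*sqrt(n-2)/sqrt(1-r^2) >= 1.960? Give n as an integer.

r√(n−2)/√(1−r²) ≥ 1.960  ⇔  n−2 ≥ (1.960)²·(1−r²)/r²
(1−r²)/r² = (1−0.169744)/0.169744 = 4.8912
n ≥ 2 + 3.8416·4.8912 = 2 + 18.7900 = 20.7900
⌈20.7900⌉ = 21

21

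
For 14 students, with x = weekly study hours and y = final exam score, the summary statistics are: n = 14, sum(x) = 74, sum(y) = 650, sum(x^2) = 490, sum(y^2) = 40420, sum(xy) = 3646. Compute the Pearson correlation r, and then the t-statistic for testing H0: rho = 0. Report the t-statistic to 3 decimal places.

0.740

S_xy = nΣxy − ΣxΣy = 14·3646 − 74·650 = 51044 − 48100 = 2944
S_xx = nΣx² − (Σx)² = 14·490 − 74² = 6860 − 5476 = 1384
S_yy = nΣy² − (Σy)² = 14·40420 − 650² = 565880 − 422500 = 143380
r = S_xy / √(S_xx·S_yy) = 2944 / √(1384·143380) = 2944 / √198437920 = 2944 / 14086.7995 = 0.2090
t = r·√(n−2)/√(1−r²) = 0.2090·√12 / √(1−0.043681) = 0.723997 / 0.977916 = 0.740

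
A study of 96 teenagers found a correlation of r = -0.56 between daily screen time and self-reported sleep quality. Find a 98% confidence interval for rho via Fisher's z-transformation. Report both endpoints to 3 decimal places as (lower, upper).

z_r = atanh(-0.56) = -0.632833;  SE = 1/√(n−3) = 1/√93 = 0.103695
z-limits: -0.632833 ± 2.326·0.103695 = -0.632833 ± 0.241195 = [-0.874028, -0.391638]
ρ-limits: (tanh -0.874028, tanh -0.391638) = (-0.703, -0.373)

(-0.703, -0.373)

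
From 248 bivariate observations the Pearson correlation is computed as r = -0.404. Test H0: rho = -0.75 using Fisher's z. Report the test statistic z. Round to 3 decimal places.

8.523

Fisher z: atanh(-0.404) = -0.428420, atanh(-0.75) = -0.972955
z = (z_r − z_0)·√(n−3) = (-0.428420 − (-0.972955))·√245 = 0.544535 · 15.652476 = 8.523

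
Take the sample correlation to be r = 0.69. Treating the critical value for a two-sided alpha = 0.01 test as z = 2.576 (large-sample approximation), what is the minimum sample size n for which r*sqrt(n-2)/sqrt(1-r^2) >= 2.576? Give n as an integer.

10

r√(n−2)/√(1−r²) ≥ 2.576  ⇔  n−2 ≥ (2.576)²·(1−r²)/r²
(1−r²)/r² = (1−0.4761)/0.4761 = 1.1004
n ≥ 2 + 6.635776·1.1004 = 2 + 7.3020 = 9.3020
⌈9.3020⌉ = 10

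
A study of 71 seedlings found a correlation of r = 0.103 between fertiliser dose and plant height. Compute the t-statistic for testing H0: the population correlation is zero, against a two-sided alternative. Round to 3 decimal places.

0.860

t = r·√(n−2) / √(1−r²) with r = 0.103, n = 71
  = 0.103·√69 / √(1 − 0.010609)
  = 0.103·8.306624 / 0.994681
  = 0.855582 / 0.994681 = 0.860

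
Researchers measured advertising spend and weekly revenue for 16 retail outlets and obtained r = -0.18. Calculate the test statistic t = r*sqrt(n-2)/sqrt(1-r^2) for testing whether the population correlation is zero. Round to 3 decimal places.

1 − r² = 1 − 0.0324 = 0.9676;  √(1−r²) = 0.983667
√(n−2) = √14 = 3.741657
t = r·√(n−2)/√(1−r²) = -0.18 · 3.741657 / 0.983667 = -0.685

-0.685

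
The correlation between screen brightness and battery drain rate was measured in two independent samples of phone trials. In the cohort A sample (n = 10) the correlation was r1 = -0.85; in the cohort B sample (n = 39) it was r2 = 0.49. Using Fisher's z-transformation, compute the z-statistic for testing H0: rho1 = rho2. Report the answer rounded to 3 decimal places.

-4.339

z1 = atanh(-0.85) = -1.256153,  z2 = atanh(0.49) = 0.536060
SE = √(1/(n1−3) + 1/(n2−3)) = √(1/7 + 1/36) = √(0.1428571 + 0.0277778) = √0.1706349 = 0.413080
z = (z1 − z2)/SE = (-1.256153 − 0.536060) / 0.413080 = -1.792213 / 0.413080 = -4.339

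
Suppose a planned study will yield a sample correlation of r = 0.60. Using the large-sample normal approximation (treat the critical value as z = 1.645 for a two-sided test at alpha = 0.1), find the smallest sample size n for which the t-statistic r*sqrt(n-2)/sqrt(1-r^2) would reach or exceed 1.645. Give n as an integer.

Need r·√(n−2)/√(1−r²) ≥ 1.645
√(n−2) ≥ 1.645·√(1−0.3600) / 0.60 = 1.645·0.800000 / 0.60 = 2.1933
n−2 ≥ 4.8106  ⇒  n ≥ 6.8106
Smallest integer n = 7

7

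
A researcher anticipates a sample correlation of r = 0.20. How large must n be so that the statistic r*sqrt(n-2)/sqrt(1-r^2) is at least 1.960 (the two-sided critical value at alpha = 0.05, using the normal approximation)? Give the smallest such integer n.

Need r·√(n−2)/√(1−r²) ≥ 1.960
√(n−2) ≥ 1.960·√(1−0.0400) / 0.20 = 1.960·0.979796 / 0.20 = 9.6020
n−2 ≥ 92.1984  ⇒  n ≥ 94.1984
Smallest integer n = 95

95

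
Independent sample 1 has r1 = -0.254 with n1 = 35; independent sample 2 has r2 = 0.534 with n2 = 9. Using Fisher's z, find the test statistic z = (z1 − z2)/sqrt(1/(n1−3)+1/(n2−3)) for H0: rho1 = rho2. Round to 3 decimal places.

Fisher z-transforms: z1 = atanh(-0.254) = -0.259684, z2 = atanh(0.534) = 0.595724; difference d = -0.855408
Var(d) = 1/32 + 1/6 = 0.0312500 + 0.1666667 = 0.1979167
z = d/√Var(d) = -0.855408 / √0.1979167 = -0.855408 / 0.444878 = -1.923

-1.923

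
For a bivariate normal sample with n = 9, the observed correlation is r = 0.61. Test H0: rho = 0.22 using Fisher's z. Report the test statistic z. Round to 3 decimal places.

1.189

z_r = atanh(0.61) = 0.708921,  z_0 = atanh(0.22) = 0.223656
SE = 1/√(n−3) = 1/√6 = 0.408248
z = (z_r − z_0)/SE = (0.708921 − 0.223656) / 0.408248 = 0.485265 / 0.408248 = 1.189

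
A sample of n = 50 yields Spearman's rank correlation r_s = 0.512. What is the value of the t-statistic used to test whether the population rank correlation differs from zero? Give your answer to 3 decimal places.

1 − r_s² = 1 − 0.262144 = 0.737856;  √(1−r_s²) = 0.858985
√(n−2) = √48 = 6.928203
t = r_s·√(n−2)/√(1−r_s²) = 0.512 · 6.928203 / 0.858985 = 4.130

4.130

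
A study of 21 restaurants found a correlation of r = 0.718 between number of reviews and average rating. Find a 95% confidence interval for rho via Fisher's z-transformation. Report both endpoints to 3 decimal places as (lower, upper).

(0.415, 0.878)

z_r = atanh(0.718) = 0.903505;  SE = 1/√(n−3) = 1/√18 = 0.235702
z-limits: 0.903505 ± 1.960·0.235702 = 0.903505 ± 0.461976 = [0.441529, 1.365481]
ρ-limits: (tanh 0.441529, tanh 1.365481) = (0.415, 0.878)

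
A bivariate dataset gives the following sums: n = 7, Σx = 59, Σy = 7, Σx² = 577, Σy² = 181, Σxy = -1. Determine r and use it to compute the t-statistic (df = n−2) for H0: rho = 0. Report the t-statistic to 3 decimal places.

-1.324

S_xy = nΣxy − ΣxΣy = 7·(-1) − 59·7 = -7 − 413 = -420
S_xx = nΣx² − (Σx)² = 7·577 − 59² = 4039 − 3481 = 558
S_yy = nΣy² − (Σy)² = 7·181 − 7² = 1267 − 49 = 1218
r = S_xy / √(S_xx·S_yy) = -420 / √(558·1218) = -420 / √679644 = -420 / 824.4052 = -0.5095
t = r·√(n−2)/√(1−r²) = -0.5095·√5 / √(1−0.259590) = -1.139277 / 0.860471 = -1.324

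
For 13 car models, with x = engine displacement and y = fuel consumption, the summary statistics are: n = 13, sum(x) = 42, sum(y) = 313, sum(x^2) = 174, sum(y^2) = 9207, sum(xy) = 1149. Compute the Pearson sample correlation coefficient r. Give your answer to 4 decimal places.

S_xy = nΣxy − ΣxΣy = 13·1149 − 42·313 = 14937 − 13146 = 1791
S_xx = nΣx² − (Σx)² = 13·174 − 42² = 2262 − 1764 = 498
S_yy = nΣy² − (Σy)² = 13·9207 − 313² = 119691 − 97969 = 21722
r = S_xy / √(S_xx·S_yy) = 1791 / √(498·21722) = 1791 / √10817556 = 1791 / 3289.0053 = 0.5445

0.5445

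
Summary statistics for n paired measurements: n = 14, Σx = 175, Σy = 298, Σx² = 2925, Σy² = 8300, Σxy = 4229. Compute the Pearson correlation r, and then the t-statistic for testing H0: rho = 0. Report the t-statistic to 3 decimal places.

1.601

Numerator: nΣxy − (Σx)(Σy) = 14·4229 − (175)(298) = 7056
Denominator: √[(nΣx²−(Σx)²)(nΣy²−(Σy)²)]
  nΣx²−(Σx)² = 14·2925 − 30625 = 10325;  nΣy²−(Σy)² = 14·8300 − 88804 = 27396
  √(10325·27396) = √282863700 = 16818.5523
r = 7056 / 16818.5523 = 0.4195
t = r·√(n−2)/√(1−r²) = 0.4195·√12 / √(1−0.175980) = 1.453191 / 0.907755 = 1.601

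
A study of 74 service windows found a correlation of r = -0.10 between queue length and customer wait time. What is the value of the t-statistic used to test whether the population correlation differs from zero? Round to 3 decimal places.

1 − r² = 1 − 0.0100 = 0.9900;  √(1−r²) = 0.994987
√(n−2) = √72 = 8.485281
t = r·√(n−2)/√(1−r²) = -0.10 · 8.485281 / 0.994987 = -0.853

-0.853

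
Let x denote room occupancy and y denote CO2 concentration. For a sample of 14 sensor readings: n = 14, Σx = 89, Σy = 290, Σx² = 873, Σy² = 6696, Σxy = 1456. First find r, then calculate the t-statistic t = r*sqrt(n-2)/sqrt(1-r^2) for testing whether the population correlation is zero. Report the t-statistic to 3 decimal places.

-5.418

S_xy = nΣxy − ΣxΣy = 14·1456 − 89·290 = 20384 − 25810 = -5426
S_xx = nΣx² − (Σx)² = 14·873 − 89² = 12222 − 7921 = 4301
S_yy = nΣy² − (Σy)² = 14·6696 − 290² = 93744 − 84100 = 9644
r = S_xy / √(S_xx·S_yy) = -5426 / √(4301·9644) = -5426 / √41478844 = -5426 / 6440.4071 = -0.8425
t = r·√(n−2)/√(1−r²) = -0.8425·√12 / √(1−0.709806) = -2.918506 / 0.538697 = -5.418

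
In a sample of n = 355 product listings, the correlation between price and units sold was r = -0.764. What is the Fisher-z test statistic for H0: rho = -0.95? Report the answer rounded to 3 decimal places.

15.498

Fisher z: atanh(-0.764) = -1.005754, atanh(-0.95) = -1.831781
z = (z_r − z_0)·√(n−3) = (-1.005754 − (-1.831781))·√352 = 0.826027 · 18.761663 = 15.498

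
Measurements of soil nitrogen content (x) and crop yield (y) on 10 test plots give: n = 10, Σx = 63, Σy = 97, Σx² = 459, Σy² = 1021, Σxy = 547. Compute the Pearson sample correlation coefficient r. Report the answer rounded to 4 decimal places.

Numerator: nΣxy − (Σx)(Σy) = 10·547 − (63)(97) = -641
Denominator: √[(nΣx²−(Σx)²)(nΣy²−(Σy)²)]
  nΣx²−(Σx)² = 10·459 − 3969 = 621;  nΣy²−(Σy)² = 10·1021 − 9409 = 801
  √(621·801) = √497421 = 705.2808
r = -641 / 705.2808 = -0.9089

-0.9089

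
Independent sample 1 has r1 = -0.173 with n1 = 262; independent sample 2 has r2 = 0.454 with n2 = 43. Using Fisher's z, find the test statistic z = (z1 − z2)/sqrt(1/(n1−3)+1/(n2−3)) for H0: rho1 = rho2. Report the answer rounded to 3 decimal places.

Fisher z-transforms: z1 = atanh(-0.173) = -0.174758, z2 = atanh(0.454) = 0.489727; difference d = -0.664485
Var(d) = 1/259 + 1/40 = 0.0038610 + 0.0250000 = 0.0288610
z = d/√Var(d) = -0.664485 / √0.0288610 = -0.664485 / 0.169885 = -3.911

-3.911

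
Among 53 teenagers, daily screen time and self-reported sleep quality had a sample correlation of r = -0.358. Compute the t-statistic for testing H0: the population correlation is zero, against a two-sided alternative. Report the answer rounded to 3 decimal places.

-2.738

1 − r² = 1 − 0.128164 = 0.871836;  √(1−r²) = 0.933722
√(n−2) = √51 = 7.141428
t = r·√(n−2)/√(1−r²) = -0.358 · 7.141428 / 0.933722 = -2.738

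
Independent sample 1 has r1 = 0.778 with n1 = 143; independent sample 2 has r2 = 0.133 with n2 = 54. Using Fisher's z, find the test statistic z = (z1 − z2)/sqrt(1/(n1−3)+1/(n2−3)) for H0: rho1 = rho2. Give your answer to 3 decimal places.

5.542

z1 = atanh(0.778) = 1.040284,  z2 = atanh(0.133) = 0.133793
SE = √(1/(n1−3) + 1/(n2−3)) = √(1/140 + 1/51) = √(0.0071429 + 0.0196078) = √0.0267507 = 0.163556
z = (z1 − z2)/SE = (1.040284 − 0.133793) / 0.163556 = 0.906491 / 0.163556 = 5.542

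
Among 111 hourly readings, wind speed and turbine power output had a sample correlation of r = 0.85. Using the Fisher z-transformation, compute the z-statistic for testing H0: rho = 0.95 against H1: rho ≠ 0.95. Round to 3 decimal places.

z_r = atanh(0.85) = 1.256153,  z_0 = atanh(0.95) = 1.831781
SE = 1/√(n−3) = 1/√108 = 0.096225
z = (z_r − z_0)/SE = (1.256153 − 1.831781) / 0.096225 = -0.575628 / 0.096225 = -5.982

-5.982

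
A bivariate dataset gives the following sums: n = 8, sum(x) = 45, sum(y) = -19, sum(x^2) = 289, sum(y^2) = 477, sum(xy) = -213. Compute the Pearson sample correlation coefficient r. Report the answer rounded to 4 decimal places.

Numerator: nΣxy − (Σx)(Σy) = 8·(-213) − (45)(-19) = -849
Denominator: √[(nΣx²−(Σx)²)(nΣy²−(Σy)²)]
  nΣx²−(Σx)² = 8·289 − 2025 = 287;  nΣy²−(Σy)² = 8·477 − 361 = 3455
  √(287·3455) = √991585 = 995.7836
r = -849 / 995.7836 = -0.8526

-0.8526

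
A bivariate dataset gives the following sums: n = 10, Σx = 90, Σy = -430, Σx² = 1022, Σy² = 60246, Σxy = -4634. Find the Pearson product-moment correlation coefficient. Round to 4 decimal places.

Numerator: nΣxy − (Σx)(Σy) = 10·(-4634) − (90)(-430) = -7640
Denominator: √[(nΣx²−(Σx)²)(nΣy²−(Σy)²)]
  nΣx²−(Σx)² = 10·1022 − 8100 = 2120;  nΣy²−(Σy)² = 10·60246 − 184900 = 417560
  √(2120·417560) = √885227200 = 29752.7679
r = -7640 / 29752.7679 = -0.2568

-0.2568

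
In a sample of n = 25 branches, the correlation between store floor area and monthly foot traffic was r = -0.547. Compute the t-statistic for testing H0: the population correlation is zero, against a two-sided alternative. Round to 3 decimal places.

-3.134

1 − r² = 1 − 0.299209 = 0.700791;  √(1−r²) = 0.837133
√(n−2) = √23 = 4.795832
t = r·√(n−2)/√(1−r²) = -0.547 · 4.795832 / 0.837133 = -3.134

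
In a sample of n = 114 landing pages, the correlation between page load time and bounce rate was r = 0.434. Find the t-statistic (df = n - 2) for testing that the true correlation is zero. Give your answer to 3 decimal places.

1 − r² = 1 − 0.188356 = 0.811644;  √(1−r²) = 0.900913
√(n−2) = √112 = 10.583005
t = r·√(n−2)/√(1−r²) = 0.434 · 10.583005 / 0.900913 = 5.098

5.098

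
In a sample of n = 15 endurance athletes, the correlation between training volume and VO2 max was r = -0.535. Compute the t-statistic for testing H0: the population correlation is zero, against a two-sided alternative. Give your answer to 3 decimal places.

-2.283

t = r·√(n−2) / √(1−r²) with r = -0.535, n = 15
  = -0.535·√13 / √(1 − 0.286225)
  = -0.535·3.605551 / 0.844852
  = -1.928970 / 0.844852 = -2.283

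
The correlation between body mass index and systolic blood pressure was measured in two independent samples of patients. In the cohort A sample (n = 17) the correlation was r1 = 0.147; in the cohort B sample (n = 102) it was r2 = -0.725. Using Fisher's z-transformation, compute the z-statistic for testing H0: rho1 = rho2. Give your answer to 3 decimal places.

z1 = atanh(0.147) = 0.148073,  z2 = atanh(-0.725) = -0.918106
SE = √(1/(n1−3) + 1/(n2−3)) = √(1/14 + 1/99) = √(0.0714286 + 0.0101010) = √0.0815296 = 0.285534
z = (z1 − z2)/SE = (0.148073 − (-0.918106)) / 0.285534 = 1.066179 / 0.285534 = 3.734

3.734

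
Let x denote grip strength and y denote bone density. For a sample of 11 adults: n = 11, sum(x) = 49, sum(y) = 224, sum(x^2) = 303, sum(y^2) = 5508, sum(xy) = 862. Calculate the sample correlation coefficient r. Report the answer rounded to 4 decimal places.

S_xy = nΣxy − ΣxΣy = 11·862 − 49·224 = 9482 − 10976 = -1494
S_xx = nΣx² − (Σx)² = 11·303 − 49² = 3333 − 2401 = 932
S_yy = nΣy² − (Σy)² = 11·5508 − 224² = 60588 − 50176 = 10412
r = S_xy / √(S_xx·S_yy) = -1494 / √(932·10412) = -1494 / √9703984 = -1494 / 3115.1218 = -0.4796

-0.4796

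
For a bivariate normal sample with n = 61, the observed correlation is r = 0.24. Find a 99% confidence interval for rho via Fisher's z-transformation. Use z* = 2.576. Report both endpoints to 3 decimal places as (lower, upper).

(-0.093, 0.525)

z_r = atanh(0.24) = 0.244774;  SE = 1/√(n−3) = 1/√58 = 0.131306
z-limits: 0.244774 ± 2.576·0.131306 = 0.244774 ± 0.338244 = [-0.093470, 0.583018]
ρ-limits: (tanh -0.093470, tanh 0.583018) = (-0.093, 0.525)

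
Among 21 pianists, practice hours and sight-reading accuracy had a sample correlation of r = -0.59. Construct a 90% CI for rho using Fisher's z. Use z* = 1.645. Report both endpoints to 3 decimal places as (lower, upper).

(-0.788, -0.282)

Fisher z: z_r = atanh(r) = ½·ln((1+(-0.59))/(1−(-0.59))) = -0.677666
SE(z) = 1/√(n−3) = 1/√18 = 0.235702
90% ⇒ z* = 1.645; margin = 1.645·0.235702 = 0.387730
CI on z-scale: (-1.065396, -0.289936)
Back-transform: tanh(-1.065396) = -0.787720, tanh(-0.289936) = -0.282076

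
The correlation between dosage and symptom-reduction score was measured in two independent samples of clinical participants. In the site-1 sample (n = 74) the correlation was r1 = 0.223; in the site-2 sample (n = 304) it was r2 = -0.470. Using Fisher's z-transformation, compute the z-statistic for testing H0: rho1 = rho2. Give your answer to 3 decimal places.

5.585

z1 = atanh(0.223) = 0.226811,  z2 = atanh(-0.470) = -0.510070
SE = √(1/(n1−3) + 1/(n2−3)) = √(1/71 + 1/301) = √(0.0140845 + 0.0033223) = √0.0174068 = 0.131935
z = (z1 − z2)/SE = (0.226811 − (-0.510070)) / 0.131935 = 0.736881 / 0.131935 = 5.585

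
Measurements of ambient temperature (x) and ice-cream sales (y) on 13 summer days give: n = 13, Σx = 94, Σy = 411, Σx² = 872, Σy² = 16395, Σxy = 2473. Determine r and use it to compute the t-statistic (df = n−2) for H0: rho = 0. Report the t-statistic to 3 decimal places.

-2.599

Numerator: nΣxy − (Σx)(Σy) = 13·2473 − (94)(411) = -6485
Denominator: √[(nΣx²−(Σx)²)(nΣy²−(Σy)²)]
  nΣx²−(Σx)² = 13·872 − 8836 = 2500;  nΣy²−(Σy)² = 13·16395 − 168921 = 44214
  √(2500·44214) = √110535000 = 10513.5627
r = -6485 / 10513.5627 = -0.6168
t = r·√(n−2)/√(1−r²) = -0.6168·√11 / √(1−0.380442) = -2.045694 / 0.787120 = -2.599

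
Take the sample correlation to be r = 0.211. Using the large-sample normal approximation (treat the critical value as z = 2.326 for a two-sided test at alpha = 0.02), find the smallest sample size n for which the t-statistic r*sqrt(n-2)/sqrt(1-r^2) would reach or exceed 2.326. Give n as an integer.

r√(n−2)/√(1−r²) ≥ 2.326  ⇔  n−2 ≥ (2.326)²·(1−r²)/r²
(1−r²)/r² = (1−0.044521)/0.044521 = 21.4613
n ≥ 2 + 5.410276·21.4613 = 2 + 116.1116 = 118.1116
⌈118.1116⌉ = 119

119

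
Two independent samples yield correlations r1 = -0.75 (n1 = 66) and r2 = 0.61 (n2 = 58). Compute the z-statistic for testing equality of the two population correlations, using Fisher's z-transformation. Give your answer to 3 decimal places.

-9.114

z1 = atanh(-0.75) = -0.972955,  z2 = atanh(0.61) = 0.708921
SE = √(1/(n1−3) + 1/(n2−3)) = √(1/63 + 1/55) = √(0.0158730 + 0.0181818) = √0.0340548 = 0.184539
z = (z1 − z2)/SE = (-0.972955 − 0.708921) / 0.184539 = -1.681876 / 0.184539 = -9.114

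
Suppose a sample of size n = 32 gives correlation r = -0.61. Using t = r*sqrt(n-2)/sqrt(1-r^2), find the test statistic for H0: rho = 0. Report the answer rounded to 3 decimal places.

1 − r² = 1 − 0.3721 = 0.6279;  √(1−r²) = 0.792401
√(n−2) = √30 = 5.477226
t = r·√(n−2)/√(1−r²) = -0.61 · 5.477226 / 0.792401 = -4.216

-4.216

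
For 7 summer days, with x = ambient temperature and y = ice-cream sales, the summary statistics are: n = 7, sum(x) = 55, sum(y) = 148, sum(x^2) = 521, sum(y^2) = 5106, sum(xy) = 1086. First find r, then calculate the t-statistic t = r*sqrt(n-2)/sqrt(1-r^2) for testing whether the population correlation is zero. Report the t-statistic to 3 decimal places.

S_xy = nΣxy − ΣxΣy = 7·1086 − 55·148 = 7602 − 8140 = -538
S_xx = nΣx² − (Σx)² = 7·521 − 55² = 3647 − 3025 = 622
S_yy = nΣy² − (Σy)² = 7·5106 − 148² = 35742 − 21904 = 13838
r = S_xy / √(S_xx·S_yy) = -538 / √(622·13838) = -538 / √8607236 = -538 / 2933.8091 = -0.1834
t = r·√(n−2)/√(1−r²) = -0.1834·√5 / √(1−0.033636) = -0.410095 / 0.983038 = -0.417

-0.417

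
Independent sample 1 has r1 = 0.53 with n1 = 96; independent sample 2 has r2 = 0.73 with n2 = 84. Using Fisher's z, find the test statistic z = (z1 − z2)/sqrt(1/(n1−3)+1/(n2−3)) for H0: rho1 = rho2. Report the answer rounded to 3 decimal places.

z1 = atanh(0.53) = 0.590145,  z2 = atanh(0.73) = 0.928727
SE = √(1/(n1−3) + 1/(n2−3)) = √(1/93 + 1/81) = √(0.0107527 + 0.0123457) = √0.0230984 = 0.151982
z = (z1 − z2)/SE = (0.590145 − 0.928727) / 0.151982 = -0.338582 / 0.151982 = -2.228

-2.228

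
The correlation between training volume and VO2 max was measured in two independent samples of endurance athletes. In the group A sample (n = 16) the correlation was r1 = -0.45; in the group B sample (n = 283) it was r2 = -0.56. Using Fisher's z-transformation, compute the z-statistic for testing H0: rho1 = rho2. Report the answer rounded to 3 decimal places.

Fisher z-transforms: z1 = atanh(-0.45) = -0.484700, z2 = atanh(-0.56) = -0.632833; difference d = 0.148133
Var(d) = 1/13 + 1/280 = 0.0769231 + 0.0035714 = 0.0804945
z = d/√Var(d) = 0.148133 / √0.0804945 = 0.148133 / 0.283716 = 0.522

0.522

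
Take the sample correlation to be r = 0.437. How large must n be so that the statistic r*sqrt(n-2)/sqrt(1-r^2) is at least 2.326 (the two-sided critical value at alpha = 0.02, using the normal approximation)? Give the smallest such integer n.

r√(n−2)/√(1−r²) ≥ 2.326  ⇔  n−2 ≥ (2.326)²·(1−r²)/r²
(1−r²)/r² = (1−0.190969)/0.190969 = 4.2365
n ≥ 2 + 5.410276·4.2365 = 2 + 22.9206 = 24.9206
⌈24.9206⌉ = 25

25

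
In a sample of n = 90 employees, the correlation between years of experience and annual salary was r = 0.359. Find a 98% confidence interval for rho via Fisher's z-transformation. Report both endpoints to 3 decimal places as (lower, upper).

z_r = atanh(0.359) = 0.375737;  SE = 1/√(n−3) = 1/√87 = 0.107211
z-limits: 0.375737 ± 2.326·0.107211 = 0.375737 ± 0.249373 = [0.126364, 0.625110]
ρ-limits: (tanh 0.126364, tanh 0.625110) = (0.126, 0.555)

(0.126, 0.555)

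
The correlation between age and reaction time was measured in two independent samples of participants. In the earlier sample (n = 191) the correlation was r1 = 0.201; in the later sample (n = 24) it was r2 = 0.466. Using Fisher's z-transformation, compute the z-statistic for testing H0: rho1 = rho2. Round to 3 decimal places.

Fisher z-transforms: z1 = atanh(0.201) = 0.203774, z2 = atanh(0.466) = 0.504949; difference d = -0.301175
Var(d) = 1/188 + 1/21 = 0.0053191 + 0.0476190 = 0.0529381
z = d/√Var(d) = -0.301175 / √0.0529381 = -0.301175 / 0.230083 = -1.309

-1.309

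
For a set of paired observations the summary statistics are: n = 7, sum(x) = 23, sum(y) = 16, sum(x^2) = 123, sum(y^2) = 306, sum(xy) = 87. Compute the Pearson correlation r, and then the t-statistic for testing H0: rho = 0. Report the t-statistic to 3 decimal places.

0.715

Numerator: nΣxy − (Σx)(Σy) = 7·87 − (23)(16) = 241
Denominator: √[(nΣx²−(Σx)²)(nΣy²−(Σy)²)]
  nΣx²−(Σx)² = 7·123 − 529 = 332;  nΣy²−(Σy)² = 7·306 − 256 = 1886
  √(332·1886) = √626152 = 791.2977
r = 241 / 791.2977 = 0.3046
t = r·√(n−2)/√(1−r²) = 0.3046·√5 / √(1−0.092781) = 0.681106 / 0.952480 = 0.715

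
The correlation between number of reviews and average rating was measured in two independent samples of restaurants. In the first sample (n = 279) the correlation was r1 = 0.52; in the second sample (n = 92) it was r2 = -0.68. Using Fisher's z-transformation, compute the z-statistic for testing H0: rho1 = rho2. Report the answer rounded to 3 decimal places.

Fisher z-transforms: z1 = atanh(0.52) = 0.576340, z2 = atanh(-0.68) = -0.829114; difference d = 1.405454
Var(d) = 1/276 + 1/89 = 0.0036232 + 0.0112360 = 0.0148592
z = d/√Var(d) = 1.405454 / √0.0148592 = 1.405454 / 0.121898 = 11.530

11.530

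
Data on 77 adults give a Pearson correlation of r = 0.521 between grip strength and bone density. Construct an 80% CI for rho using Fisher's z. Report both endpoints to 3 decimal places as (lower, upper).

(0.404, 0.621)

z_r = atanh(0.521) = 0.577711;  SE = 1/√(n−3) = 1/√74 = 0.116248
z-limits: 0.577711 ± 1.282·0.116248 = 0.577711 ± 0.149030 = [0.428681, 0.726741]
ρ-limits: (tanh 0.428681, tanh 0.726741) = (0.404, 0.621)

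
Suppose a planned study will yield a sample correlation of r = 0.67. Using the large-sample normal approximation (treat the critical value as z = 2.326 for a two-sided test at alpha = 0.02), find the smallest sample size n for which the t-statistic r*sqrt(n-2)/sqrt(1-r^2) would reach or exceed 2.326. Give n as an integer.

9

Need r·√(n−2)/√(1−r²) ≥ 2.326
√(n−2) ≥ 2.326·√(1−0.4489) / 0.67 = 2.326·0.742361 / 0.67 = 2.5772
n−2 ≥ 6.6420  ⇒  n ≥ 8.6420
Smallest integer n = 9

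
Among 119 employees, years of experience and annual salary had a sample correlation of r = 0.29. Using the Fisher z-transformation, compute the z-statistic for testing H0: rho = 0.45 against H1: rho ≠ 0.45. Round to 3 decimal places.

z_r = atanh(0.29) = 0.298566,  z_0 = atanh(0.45) = 0.484700
SE = 1/√(n−3) = 1/√116 = 0.092848
z = (z_r − z_0)/SE = (0.298566 − 0.484700) / 0.092848 = -0.186134 / 0.092848 = -2.005

-2.005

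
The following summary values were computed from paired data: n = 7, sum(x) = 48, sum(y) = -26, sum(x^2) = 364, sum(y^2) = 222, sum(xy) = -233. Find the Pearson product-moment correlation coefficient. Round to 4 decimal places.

S_xy = nΣxy − ΣxΣy = 7·(-233) − 48·(-26) = -1631 − (-1248) = -383
S_xx = nΣx² − (Σx)² = 7·364 − 48² = 2548 − 2304 = 244
S_yy = nΣy² − (Σy)² = 7·222 − (-26)² = 1554 − 676 = 878
r = S_xy / √(S_xx·S_yy) = -383 / √(244·878) = -383 / √214232 = -383 / 462.8520 = -0.8275

-0.8275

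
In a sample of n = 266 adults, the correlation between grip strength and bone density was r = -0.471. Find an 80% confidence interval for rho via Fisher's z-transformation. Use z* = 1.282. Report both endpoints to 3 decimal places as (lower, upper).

Fisher z: z_r = atanh(r) = ½·ln((1+(-0.471))/(1−(-0.471))) = -0.511355
SE(z) = 1/√(n−3) = 1/√263 = 0.061663
80% ⇒ z* = 1.282; margin = 1.282·0.061663 = 0.079052
CI on z-scale: (-0.590407, -0.432303)
Back-transform: tanh(-0.590407) = -0.530188, tanh(-0.432303) = -0.407244

(-0.530, -0.407)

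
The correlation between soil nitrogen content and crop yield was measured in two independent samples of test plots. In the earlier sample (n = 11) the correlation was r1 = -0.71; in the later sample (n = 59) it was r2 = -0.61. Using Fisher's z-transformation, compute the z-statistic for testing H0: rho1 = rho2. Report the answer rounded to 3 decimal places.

-0.472

z1 = atanh(-0.71) = -0.887184,  z2 = atanh(-0.61) = -0.708921
SE = √(1/(n1−3) + 1/(n2−3)) = √(1/8 + 1/56) = √(0.1250000 + 0.0178571) = √0.1428571 = 0.377964
z = (z1 − z2)/SE = (-0.887184 − (-0.708921)) / 0.377964 = -0.178263 / 0.377964 = -0.472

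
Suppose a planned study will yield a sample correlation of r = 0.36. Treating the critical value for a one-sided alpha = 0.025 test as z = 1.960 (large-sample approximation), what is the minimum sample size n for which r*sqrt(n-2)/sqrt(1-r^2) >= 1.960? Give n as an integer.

r√(n−2)/√(1−r²) ≥ 1.960  ⇔  n−2 ≥ (1.960)²·(1−r²)/r²
(1−r²)/r² = (1−0.1296)/0.1296 = 6.7160
n ≥ 2 + 3.8416·6.7160 = 2 + 25.8002 = 27.8002
⌈27.8002⌉ = 28

28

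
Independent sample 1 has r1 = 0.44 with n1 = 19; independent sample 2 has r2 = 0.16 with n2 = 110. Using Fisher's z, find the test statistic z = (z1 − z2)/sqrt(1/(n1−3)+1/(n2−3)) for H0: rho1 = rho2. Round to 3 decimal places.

1.160

Fisher z-transforms: z1 = atanh(0.44) = 0.472231, z2 = atanh(0.16) = 0.161387; difference d = 0.310844
Var(d) = 1/16 + 1/107 = 0.0625000 + 0.0093458 = 0.0718458
z = d/√Var(d) = 0.310844 / √0.0718458 = 0.310844 / 0.268041 = 1.160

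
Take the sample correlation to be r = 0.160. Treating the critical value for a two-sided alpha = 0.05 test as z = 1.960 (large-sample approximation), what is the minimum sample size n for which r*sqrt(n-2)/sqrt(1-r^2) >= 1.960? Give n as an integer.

149

r√(n−2)/√(1−r²) ≥ 1.960  ⇔  n−2 ≥ (1.960)²·(1−r²)/r²
(1−r²)/r² = (1−0.025600)/0.025600 = 38.0625
n ≥ 2 + 3.8416·38.0625 = 2 + 146.2209 = 148.2209
⌈148.2209⌉ = 149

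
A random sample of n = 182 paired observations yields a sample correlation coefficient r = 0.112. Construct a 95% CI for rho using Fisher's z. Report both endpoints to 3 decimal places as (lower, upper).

(-0.034, 0.253)

z_r = atanh(0.112) = 0.112472;  SE = 1/√(n−3) = 1/√179 = 0.074744
z-limits: 0.112472 ± 1.960·0.074744 = 0.112472 ± 0.146498 = [-0.034026, 0.258970]
ρ-limits: (tanh -0.034026, tanh 0.258970) = (-0.034, 0.253)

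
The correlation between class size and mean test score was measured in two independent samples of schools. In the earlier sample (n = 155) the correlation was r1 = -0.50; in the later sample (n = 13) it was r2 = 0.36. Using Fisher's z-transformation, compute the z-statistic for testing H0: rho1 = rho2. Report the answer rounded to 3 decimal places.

-2.837

Fisher z-transforms: z1 = atanh(-0.50) = -0.549306, z2 = atanh(0.36) = 0.376886; difference d = -0.926192
Var(d) = 1/152 + 1/10 = 0.0065789 + 0.1000000 = 0.1065789
z = d/√Var(d) = -0.926192 / √0.1065789 = -0.926192 / 0.326464 = -2.837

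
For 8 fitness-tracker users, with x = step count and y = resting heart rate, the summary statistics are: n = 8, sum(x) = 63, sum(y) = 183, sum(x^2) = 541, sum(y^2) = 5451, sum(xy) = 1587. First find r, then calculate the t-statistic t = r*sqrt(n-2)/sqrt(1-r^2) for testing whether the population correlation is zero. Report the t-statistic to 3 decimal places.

1.897

Numerator: nΣxy − (Σx)(Σy) = 8·1587 − (63)(183) = 1167
Denominator: √[(nΣx²−(Σx)²)(nΣy²−(Σy)²)]
  nΣx²−(Σx)² = 8·541 − 3969 = 359;  nΣy²−(Σy)² = 8·5451 − 33489 = 10119
  √(359·10119) = √3632721 = 1905.9698
r = 1167 / 1905.9698 = 0.6123
t = r·√(n−2)/√(1−r²) = 0.6123·√6 / √(1−0.374911) = 1.499823 / 0.790626 = 1.897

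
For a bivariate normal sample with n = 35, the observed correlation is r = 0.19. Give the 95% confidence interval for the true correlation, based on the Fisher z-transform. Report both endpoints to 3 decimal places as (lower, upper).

z_r = atanh(0.19) = 0.192337;  SE = 1/√(n−3) = 1/√32 = 0.176777
z-limits: 0.192337 ± 1.960·0.176777 = 0.192337 ± 0.346483 = [-0.154146, 0.538820]
ρ-limits: (tanh -0.154146, tanh 0.538820) = (-0.153, 0.492)

(-0.153, 0.492)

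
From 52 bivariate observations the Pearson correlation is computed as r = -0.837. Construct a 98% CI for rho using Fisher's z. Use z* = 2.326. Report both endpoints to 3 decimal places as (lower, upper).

(-0.913, -0.706)

Fisher z: z_r = atanh(r) = ½·ln((1+(-0.837))/(1−(-0.837))) = -1.211069
SE(z) = 1/√(n−3) = 1/√49 = 0.142857
98% ⇒ z* = 2.326; margin = 2.326·0.142857 = 0.332285
CI on z-scale: (-1.543354, -0.878784)
Back-transform: tanh(-1.543354) = -0.912682, tanh(-0.878784) = -0.705810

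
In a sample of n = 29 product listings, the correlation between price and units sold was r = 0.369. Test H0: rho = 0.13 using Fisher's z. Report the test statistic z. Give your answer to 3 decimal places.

1.308

Fisher z: atanh(0.369) = 0.387265, atanh(0.13) = 0.130740
z = (z_r − z_0)·√(n−3) = (0.387265 − 0.130740)·√26 = 0.256525 · 5.099020 = 1.308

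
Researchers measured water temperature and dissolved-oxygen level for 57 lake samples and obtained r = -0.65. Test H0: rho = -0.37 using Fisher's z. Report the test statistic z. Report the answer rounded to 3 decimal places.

Fisher z: atanh(-0.65) = -0.775299, atanh(-0.37) = -0.388423
z = (z_r − z_0)·√(n−3) = (-0.775299 − (-0.388423))·√54 = -0.386876 · 7.348469 = -2.843

-2.843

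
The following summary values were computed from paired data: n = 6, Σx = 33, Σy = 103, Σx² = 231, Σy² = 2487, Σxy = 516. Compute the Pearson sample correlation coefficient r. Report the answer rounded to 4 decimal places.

S_xy = nΣxy − ΣxΣy = 6·516 − 33·103 = 3096 − 3399 = -303
S_xx = nΣx² − (Σx)² = 6·231 − 33² = 1386 − 1089 = 297
S_yy = nΣy² − (Σy)² = 6·2487 − 103² = 14922 − 10609 = 4313
r = S_xy / √(S_xx·S_yy) = -303 / √(297·4313) = -303 / √1280961 = -303 / 1131.7955 = -0.2677

-0.2677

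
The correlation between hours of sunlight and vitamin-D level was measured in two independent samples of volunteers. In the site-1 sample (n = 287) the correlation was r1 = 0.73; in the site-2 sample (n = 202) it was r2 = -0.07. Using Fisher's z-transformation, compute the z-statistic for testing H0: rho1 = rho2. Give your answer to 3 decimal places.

10.805

Fisher z-transforms: z1 = atanh(0.73) = 0.928727, z2 = atanh(-0.07) = -0.070115; difference d = 0.998842
Var(d) = 1/284 + 1/199 = 0.0035211 + 0.0050251 = 0.0085462
z = d/√Var(d) = 0.998842 / √0.0085462 = 0.998842 / 0.092446 = 10.805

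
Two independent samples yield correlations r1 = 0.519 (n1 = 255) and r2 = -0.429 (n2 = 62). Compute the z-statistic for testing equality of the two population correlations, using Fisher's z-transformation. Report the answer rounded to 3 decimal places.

7.147

Fisher z-transforms: z1 = atanh(0.519) = 0.574970, z2 = atanh(-0.429) = -0.458670; difference d = 1.033640
Var(d) = 1/252 + 1/59 = 0.0039683 + 0.0169492 = 0.0209175
z = d/√Var(d) = 1.033640 / √0.0209175 = 1.033640 / 0.144629 = 7.147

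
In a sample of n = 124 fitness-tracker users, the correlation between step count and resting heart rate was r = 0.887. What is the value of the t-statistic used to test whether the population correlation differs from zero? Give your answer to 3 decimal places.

21.217

t = r·√(n−2) / √(1−r²) with r = 0.887, n = 124
  = 0.887·√122 / √(1 − 0.786769)
  = 0.887·11.045361 / 0.461769
  = 9.797235 / 0.461769 = 21.217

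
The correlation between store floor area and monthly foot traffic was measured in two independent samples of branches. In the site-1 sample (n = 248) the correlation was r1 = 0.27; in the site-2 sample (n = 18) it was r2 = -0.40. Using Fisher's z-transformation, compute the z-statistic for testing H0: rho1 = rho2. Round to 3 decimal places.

2.634

z1 = atanh(0.27) = 0.276864,  z2 = atanh(-0.40) = -0.423649
SE = √(1/(n1−3) + 1/(n2−3)) = √(1/245 + 1/15) = √(0.0040816 + 0.0666667) = √0.0707483 = 0.265986
z = (z1 − z2)/SE = (0.276864 − (-0.423649)) / 0.265986 = 0.700513 / 0.265986 = 2.634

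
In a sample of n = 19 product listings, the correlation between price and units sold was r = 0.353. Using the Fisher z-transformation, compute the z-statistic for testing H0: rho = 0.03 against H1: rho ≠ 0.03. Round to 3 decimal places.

1.355

z_r = atanh(0.353) = 0.368867,  z_0 = atanh(0.03) = 0.030009
SE = 1/√(n−3) = 1/√16 = 0.250000
z = (z_r − z_0)/SE = (0.368867 − 0.030009) / 0.250000 = 0.338858 / 0.250000 = 1.355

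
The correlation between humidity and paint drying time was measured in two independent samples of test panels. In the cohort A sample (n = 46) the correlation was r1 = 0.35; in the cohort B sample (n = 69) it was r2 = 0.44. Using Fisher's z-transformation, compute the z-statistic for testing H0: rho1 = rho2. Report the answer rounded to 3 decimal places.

-0.545

Fisher z-transforms: z1 = atanh(0.35) = 0.365444, z2 = atanh(0.44) = 0.472231; difference d = -0.106787
Var(d) = 1/43 + 1/66 = 0.0232558 + 0.0151515 = 0.0384073
z = d/√Var(d) = -0.106787 / √0.0384073 = -0.106787 / 0.195978 = -0.545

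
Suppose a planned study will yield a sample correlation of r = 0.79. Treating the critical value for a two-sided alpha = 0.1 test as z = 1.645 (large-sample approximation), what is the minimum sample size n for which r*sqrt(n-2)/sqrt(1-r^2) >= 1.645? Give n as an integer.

4

r√(n−2)/√(1−r²) ≥ 1.645  ⇔  n−2 ≥ (1.645)²·(1−r²)/r²
(1−r²)/r² = (1−0.6241)/0.6241 = 0.6023
n ≥ 2 + 2.706025·0.6023 = 2 + 1.6298 = 3.6298
⌈3.6298⌉ = 4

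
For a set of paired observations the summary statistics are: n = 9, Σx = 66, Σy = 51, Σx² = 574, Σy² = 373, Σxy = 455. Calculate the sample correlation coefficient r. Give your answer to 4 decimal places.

S_xy = nΣxy − ΣxΣy = 9·455 − 66·51 = 4095 − 3366 = 729
S_xx = nΣx² − (Σx)² = 9·574 − 66² = 5166 − 4356 = 810
S_yy = nΣy² − (Σy)² = 9·373 − 51² = 3357 − 2601 = 756
r = S_xy / √(S_xx·S_yy) = 729 / √(810·756) = 729 / √612360 = 729 / 782.5343 = 0.9316

0.9316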